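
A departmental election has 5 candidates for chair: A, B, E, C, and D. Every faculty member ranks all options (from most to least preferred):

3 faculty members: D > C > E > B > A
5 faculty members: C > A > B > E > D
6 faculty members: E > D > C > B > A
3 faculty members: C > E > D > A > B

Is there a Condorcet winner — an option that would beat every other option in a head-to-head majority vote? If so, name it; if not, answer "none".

none

Checking pairwise contests:
B beats A 9–8.
E beats B 12–5.
C beats E 11–6.
D beats C 9–8.
E beats D 14–3.
Every option loses at least one head-to-head, so there is no Condorcet winner.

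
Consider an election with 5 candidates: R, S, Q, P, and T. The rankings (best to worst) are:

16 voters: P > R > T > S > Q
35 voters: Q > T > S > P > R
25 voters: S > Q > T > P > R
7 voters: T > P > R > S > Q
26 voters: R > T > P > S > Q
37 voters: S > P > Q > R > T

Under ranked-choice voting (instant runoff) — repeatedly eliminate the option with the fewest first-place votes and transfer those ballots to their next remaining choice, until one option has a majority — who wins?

S

Round 1: R 26, S 62, Q 35, P 16, T 7. Eliminate T.
Round 2: R 26, S 62, Q 35, P 23. Eliminate P.
Round 3: R 49, S 62, Q 35. Eliminate Q.
Round 4: R 49, S 97. S has a majority.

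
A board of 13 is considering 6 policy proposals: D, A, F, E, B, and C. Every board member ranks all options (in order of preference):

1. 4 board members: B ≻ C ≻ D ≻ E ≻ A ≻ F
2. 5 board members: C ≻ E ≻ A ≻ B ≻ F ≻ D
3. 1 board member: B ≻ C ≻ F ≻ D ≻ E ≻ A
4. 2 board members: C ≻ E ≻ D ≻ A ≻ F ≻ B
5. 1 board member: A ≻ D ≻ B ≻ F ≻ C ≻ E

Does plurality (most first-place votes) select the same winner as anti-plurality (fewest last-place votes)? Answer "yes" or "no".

Plurality — first-place votes: D 0, A 1, F 0, E 0, B 5, C 7. Winner: C.
Anti-plurality — last-place votes: D 5, A 1, F 4, E 1, B 2, C 0. Winner: C.
The two methods agree.

yes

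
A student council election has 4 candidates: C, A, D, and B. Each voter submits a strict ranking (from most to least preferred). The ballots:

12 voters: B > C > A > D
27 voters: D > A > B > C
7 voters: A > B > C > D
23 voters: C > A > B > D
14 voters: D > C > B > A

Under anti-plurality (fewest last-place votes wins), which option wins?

Last-place votes: C 27, A 14, D 42, B 0.
B is ranked last by the fewest voters, so B wins.

B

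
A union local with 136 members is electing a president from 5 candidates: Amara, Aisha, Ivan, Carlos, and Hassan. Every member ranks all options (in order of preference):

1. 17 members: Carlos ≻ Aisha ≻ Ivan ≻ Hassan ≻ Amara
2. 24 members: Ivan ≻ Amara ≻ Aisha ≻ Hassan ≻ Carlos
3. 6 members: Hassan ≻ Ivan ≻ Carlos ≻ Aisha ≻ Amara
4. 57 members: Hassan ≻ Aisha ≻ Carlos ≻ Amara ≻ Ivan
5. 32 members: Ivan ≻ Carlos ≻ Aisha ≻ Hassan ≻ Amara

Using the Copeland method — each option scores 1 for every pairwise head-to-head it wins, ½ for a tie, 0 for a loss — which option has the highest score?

Amara: loses to Aisha, Ivan, Carlos, and Hassan → score 0.
Aisha: beats Amara, Ivan, Carlos, and Hassan → score 4.
Ivan: beats Amara and Hassan; loses to Aisha and Carlos → score 2.
Carlos: beats Amara and Ivan; loses to Aisha and Hassan → score 2.
Hassan: beats Amara and Carlos; loses to Aisha and Ivan → score 2.
Aisha has the best pairwise record.

Aisha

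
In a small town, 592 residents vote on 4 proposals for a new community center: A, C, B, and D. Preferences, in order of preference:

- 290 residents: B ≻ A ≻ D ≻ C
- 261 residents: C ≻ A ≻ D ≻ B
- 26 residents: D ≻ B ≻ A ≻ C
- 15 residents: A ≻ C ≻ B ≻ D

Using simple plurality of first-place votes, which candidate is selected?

First-place votes: A 15, C 261, B 290, D 26.
B has the most first-place votes.

B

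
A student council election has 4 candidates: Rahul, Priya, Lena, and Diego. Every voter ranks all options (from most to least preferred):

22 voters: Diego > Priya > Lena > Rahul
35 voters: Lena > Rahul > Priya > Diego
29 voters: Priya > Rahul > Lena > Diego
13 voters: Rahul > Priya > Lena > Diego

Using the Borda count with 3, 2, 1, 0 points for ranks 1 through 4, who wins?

Priya

Rahul: 22·0 + 35·2 + 29·2 + 13·3 = 167
Priya: 22·2 + 35·1 + 29·3 + 13·2 = 192
Lena: 22·1 + 35·3 + 29·1 + 13·1 = 169
Diego: 22·3 + 35·0 + 29·0 + 13·0 = 66
Priya has the highest Borda score (192).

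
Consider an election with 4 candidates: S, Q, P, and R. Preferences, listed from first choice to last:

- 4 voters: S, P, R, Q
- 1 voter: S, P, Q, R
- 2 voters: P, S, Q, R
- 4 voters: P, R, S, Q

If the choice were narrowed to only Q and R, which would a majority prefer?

R

Voters preferring Q to R: 3; preferring R to Q: 8.
R wins the head-to-head.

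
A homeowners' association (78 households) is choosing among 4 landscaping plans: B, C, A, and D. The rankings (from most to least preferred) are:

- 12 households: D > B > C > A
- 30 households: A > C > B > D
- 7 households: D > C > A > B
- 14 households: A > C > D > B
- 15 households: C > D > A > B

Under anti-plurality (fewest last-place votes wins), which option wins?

Last-place votes: B 36, C 0, A 12, D 30.
C is ranked last by the fewest voters, so C wins.

C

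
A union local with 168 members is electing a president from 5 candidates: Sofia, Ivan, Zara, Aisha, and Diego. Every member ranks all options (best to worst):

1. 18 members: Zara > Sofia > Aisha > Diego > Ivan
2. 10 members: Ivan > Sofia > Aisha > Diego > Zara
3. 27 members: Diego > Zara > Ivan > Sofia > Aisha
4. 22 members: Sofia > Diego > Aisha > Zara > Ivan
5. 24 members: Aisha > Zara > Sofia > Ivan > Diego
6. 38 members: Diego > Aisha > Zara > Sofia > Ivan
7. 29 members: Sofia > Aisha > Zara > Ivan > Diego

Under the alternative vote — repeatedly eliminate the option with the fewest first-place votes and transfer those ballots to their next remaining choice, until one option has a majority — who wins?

Sofia

Round 1: Sofia 51, Ivan 10, Zara 18, Aisha 24, Diego 65. Eliminate Ivan.
Round 2: Sofia 61, Zara 18, Aisha 24, Diego 65. Eliminate Zara.
Round 3: Sofia 79, Aisha 24, Diego 65. Eliminate Aisha.
Round 4: Sofia 103, Diego 65. Sofia has a majority.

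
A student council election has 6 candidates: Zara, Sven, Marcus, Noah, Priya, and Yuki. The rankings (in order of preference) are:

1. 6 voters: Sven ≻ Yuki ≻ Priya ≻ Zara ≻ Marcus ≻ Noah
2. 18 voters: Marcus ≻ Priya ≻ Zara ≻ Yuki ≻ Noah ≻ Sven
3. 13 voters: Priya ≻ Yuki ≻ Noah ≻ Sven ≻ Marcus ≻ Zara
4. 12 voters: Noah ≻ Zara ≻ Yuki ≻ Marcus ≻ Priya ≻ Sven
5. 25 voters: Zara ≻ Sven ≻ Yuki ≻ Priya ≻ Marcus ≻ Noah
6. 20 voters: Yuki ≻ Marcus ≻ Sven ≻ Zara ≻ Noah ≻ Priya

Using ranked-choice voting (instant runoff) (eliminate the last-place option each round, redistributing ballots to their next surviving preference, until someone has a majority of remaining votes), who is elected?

Round 1: Zara 25, Sven 6, Marcus 18, Noah 12, Priya 13, Yuki 20. Eliminate Sven.
Round 2: Zara 25, Marcus 18, Noah 12, Priya 13, Yuki 26. Eliminate Noah.
Round 3: Zara 37, Marcus 18, Priya 13, Yuki 26. Eliminate Priya.
Round 4: Zara 37, Marcus 18, Yuki 39. Eliminate Marcus.
Round 5: Zara 55, Yuki 39. Zara has a majority.

Zara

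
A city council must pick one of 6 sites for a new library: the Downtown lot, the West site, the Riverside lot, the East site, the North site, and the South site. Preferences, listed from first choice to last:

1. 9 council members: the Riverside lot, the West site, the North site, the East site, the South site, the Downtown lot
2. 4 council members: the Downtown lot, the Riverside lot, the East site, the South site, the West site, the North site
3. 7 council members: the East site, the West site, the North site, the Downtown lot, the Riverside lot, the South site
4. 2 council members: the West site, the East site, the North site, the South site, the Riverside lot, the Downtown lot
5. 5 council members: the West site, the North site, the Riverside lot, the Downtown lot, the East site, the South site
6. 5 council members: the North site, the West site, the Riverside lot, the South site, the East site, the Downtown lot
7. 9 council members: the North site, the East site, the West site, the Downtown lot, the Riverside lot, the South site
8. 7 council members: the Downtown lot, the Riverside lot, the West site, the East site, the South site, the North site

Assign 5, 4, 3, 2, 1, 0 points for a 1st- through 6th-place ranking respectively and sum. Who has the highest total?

the West site

the Downtown lot: 9·0 + 4·5 + 7·2 + 2·0 + 5·2 + 5·0 + 9·2 + 7·5 = 97
the West site: 9·4 + 4·1 + 7·4 + 2·5 + 5·5 + 5·4 + 9·3 + 7·3 = 171
the Riverside lot: 9·5 + 4·4 + 7·1 + 2·1 + 5·3 + 5·3 + 9·1 + 7·4 = 137
the East site: 9·2 + 4·3 + 7·5 + 2·4 + 5·1 + 5·1 + 9·4 + 7·2 = 133
the North site: 9·3 + 4·0 + 7·3 + 2·3 + 5·4 + 5·5 + 9·5 + 7·0 = 144
the South site: 9·1 + 4·2 + 7·0 + 2·2 + 5·0 + 5·2 + 9·0 + 7·1 = 38
the West site has the highest Borda score (171).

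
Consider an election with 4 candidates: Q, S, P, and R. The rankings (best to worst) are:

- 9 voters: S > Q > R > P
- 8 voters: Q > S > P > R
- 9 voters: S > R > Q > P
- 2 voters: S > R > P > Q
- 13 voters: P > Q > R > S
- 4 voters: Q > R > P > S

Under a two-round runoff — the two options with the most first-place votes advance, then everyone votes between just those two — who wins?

S

Round 1 first-place votes: Q 12, S 20, P 13, R 0.
S and P advance.
Runoff: S is preferred to P by 28 voters; P by 17.
S wins the runoff.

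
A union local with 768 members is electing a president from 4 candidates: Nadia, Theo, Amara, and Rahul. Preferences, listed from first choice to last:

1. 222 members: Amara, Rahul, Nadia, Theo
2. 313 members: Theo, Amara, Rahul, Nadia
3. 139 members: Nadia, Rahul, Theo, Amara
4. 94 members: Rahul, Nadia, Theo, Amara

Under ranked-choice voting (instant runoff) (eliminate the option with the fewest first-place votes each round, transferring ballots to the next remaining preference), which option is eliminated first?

Round 1: Nadia 139, Theo 313, Amara 222, Rahul 94. Eliminate Rahul.

Rahul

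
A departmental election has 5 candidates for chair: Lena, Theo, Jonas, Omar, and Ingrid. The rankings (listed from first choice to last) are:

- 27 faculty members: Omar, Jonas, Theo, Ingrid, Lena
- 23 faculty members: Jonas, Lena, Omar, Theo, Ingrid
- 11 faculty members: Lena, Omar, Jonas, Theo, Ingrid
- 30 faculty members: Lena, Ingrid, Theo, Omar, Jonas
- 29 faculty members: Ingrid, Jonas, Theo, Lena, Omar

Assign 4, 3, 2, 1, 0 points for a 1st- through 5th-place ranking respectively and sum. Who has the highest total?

Jonas

Lena: 27·0 + 23·3 + 11·4 + 30·4 + 29·1 = 262
Theo: 27·2 + 23·1 + 11·1 + 30·2 + 29·2 = 206
Jonas: 27·3 + 23·4 + 11·2 + 30·0 + 29·3 = 282
Omar: 27·4 + 23·2 + 11·3 + 30·1 + 29·0 = 217
Ingrid: 27·1 + 23·0 + 11·0 + 30·3 + 29·4 = 233
Jonas has the highest Borda score (282).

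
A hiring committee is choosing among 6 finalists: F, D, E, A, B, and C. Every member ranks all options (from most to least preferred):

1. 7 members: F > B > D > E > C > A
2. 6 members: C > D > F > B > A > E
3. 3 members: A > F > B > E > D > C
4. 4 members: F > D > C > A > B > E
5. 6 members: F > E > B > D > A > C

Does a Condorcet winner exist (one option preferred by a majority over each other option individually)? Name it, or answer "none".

F vs D: 20–6 for F.
F vs E: 26–0 for F.
F vs A: 23–3 for F.
F vs B: 26–0 for F.
F vs C: 20–6 for F.
F beats every other option head-to-head.

F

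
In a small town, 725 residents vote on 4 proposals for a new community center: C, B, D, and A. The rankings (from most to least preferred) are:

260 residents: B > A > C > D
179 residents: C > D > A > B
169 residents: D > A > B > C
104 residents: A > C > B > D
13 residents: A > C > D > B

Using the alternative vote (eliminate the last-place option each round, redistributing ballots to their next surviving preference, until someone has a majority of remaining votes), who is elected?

B

Round 1: C 179, B 260, D 169, A 117. Eliminate A.
Round 2: C 296, B 260, D 169. Eliminate D.
Round 3: C 296, B 429. B has a majority.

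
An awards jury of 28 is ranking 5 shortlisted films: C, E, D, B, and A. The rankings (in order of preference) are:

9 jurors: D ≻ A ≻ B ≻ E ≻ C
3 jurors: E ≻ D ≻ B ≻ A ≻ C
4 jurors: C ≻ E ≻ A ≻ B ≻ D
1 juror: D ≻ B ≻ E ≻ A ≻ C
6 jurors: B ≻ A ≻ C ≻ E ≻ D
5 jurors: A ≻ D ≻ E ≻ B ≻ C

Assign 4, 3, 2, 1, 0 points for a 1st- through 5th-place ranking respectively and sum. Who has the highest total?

A

C: 9·0 + 3·0 + 4·4 + 1·0 + 6·2 + 5·0 = 28
E: 9·1 + 3·4 + 4·3 + 1·2 + 6·1 + 5·2 = 51
D: 9·4 + 3·3 + 4·0 + 1·4 + 6·0 + 5·3 = 64
B: 9·2 + 3·2 + 4·1 + 1·3 + 6·4 + 5·1 = 60
A: 9·3 + 3·1 + 4·2 + 1·1 + 6·3 + 5·4 = 77
A has the highest Borda score (77).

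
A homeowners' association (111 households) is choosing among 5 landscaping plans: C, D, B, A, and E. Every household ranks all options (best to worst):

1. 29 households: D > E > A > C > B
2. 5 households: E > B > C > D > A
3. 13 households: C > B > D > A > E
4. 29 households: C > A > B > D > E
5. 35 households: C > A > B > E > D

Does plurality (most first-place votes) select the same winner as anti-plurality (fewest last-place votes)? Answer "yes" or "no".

yes

Plurality — first-place votes: C 77, D 29, B 0, A 0, E 5. Winner: C.
Anti-plurality — last-place votes: C 0, D 35, B 29, A 5, E 42. Winner: C.
The two methods agree.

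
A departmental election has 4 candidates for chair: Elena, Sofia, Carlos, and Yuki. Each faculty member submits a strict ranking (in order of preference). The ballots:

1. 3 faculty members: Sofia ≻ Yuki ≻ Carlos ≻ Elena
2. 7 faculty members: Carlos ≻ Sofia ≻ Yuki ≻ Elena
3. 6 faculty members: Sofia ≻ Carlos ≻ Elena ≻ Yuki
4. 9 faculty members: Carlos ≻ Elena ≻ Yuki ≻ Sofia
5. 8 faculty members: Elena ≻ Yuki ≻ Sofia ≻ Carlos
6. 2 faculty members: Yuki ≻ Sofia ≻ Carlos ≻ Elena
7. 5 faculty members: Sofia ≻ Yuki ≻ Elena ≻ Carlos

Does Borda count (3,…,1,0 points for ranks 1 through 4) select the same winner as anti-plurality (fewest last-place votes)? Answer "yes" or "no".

Borda — scores: Elena 53, Sofia 68, Carlos 65, Yuki 54. Winner: Sofia.
Anti-plurality — last-place votes: Elena 12, Sofia 9, Carlos 13, Yuki 6. Winner: Yuki.
The two methods disagree.

no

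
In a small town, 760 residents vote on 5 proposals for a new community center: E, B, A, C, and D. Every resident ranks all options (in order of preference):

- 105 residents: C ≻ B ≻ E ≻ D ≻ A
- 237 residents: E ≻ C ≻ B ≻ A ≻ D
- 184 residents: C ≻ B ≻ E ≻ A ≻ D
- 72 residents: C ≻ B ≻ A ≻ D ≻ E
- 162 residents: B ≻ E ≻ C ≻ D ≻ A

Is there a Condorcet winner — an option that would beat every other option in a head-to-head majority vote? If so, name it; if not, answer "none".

none

Checking pairwise contests:
B beats E 523–237.
C beats B 598–162.
E beats A 688–72.
E beats C 399–361.
E beats D 688–72.
Every option loses at least one head-to-head, so there is no Condorcet winner.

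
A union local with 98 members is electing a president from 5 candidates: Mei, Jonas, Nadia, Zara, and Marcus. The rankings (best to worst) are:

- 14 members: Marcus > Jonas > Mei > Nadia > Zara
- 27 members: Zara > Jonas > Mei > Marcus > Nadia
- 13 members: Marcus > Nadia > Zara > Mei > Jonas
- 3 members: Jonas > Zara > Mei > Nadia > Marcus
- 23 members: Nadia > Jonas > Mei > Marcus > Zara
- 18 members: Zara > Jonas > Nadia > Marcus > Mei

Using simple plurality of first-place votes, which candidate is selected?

First-place votes: Mei 0, Jonas 3, Nadia 23, Zara 45, Marcus 27.
Zara has the most first-place votes.

Zara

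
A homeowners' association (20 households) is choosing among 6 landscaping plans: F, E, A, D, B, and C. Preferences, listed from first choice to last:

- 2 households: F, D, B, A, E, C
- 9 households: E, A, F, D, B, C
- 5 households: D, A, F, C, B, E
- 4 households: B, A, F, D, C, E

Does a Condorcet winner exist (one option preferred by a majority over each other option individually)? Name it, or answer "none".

A

A vs F: 18–2 for A.
A vs E: 11–9 for A.
A vs D: 13–7 for A.
A vs B: 14–6 for A.
A vs C: 20–0 for A.
A beats every other option head-to-head.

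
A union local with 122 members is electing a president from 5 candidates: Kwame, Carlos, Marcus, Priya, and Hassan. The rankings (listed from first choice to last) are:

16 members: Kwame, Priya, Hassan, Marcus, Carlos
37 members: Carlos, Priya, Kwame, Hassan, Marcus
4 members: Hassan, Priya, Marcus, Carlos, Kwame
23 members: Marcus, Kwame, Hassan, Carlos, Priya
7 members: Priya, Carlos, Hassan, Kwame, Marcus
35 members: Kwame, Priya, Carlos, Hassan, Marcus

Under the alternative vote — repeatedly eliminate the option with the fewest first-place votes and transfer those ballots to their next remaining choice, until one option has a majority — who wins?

Round 1: Kwame 51, Carlos 37, Marcus 23, Priya 7, Hassan 4. Eliminate Hassan.
Round 2: Kwame 51, Carlos 37, Marcus 23, Priya 11. Eliminate Priya.
Round 3: Kwame 51, Carlos 44, Marcus 27. Eliminate Marcus.
Round 4: Kwame 74, Carlos 48. Kwame has a majority.

Kwame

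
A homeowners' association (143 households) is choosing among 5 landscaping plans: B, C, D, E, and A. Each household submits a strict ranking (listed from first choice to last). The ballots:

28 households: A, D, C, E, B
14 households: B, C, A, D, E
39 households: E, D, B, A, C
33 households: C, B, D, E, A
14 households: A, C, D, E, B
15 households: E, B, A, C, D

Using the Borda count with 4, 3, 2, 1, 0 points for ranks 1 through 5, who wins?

B: 28·0 + 14·4 + 39·2 + 33·3 + 14·0 + 15·3 = 278
C: 28·2 + 14·3 + 39·0 + 33·4 + 14·3 + 15·1 = 287
D: 28·3 + 14·1 + 39·3 + 33·2 + 14·2 + 15·0 = 309
E: 28·1 + 14·0 + 39·4 + 33·1 + 14·1 + 15·4 = 291
A: 28·4 + 14·2 + 39·1 + 33·0 + 14·4 + 15·2 = 265
D has the highest Borda score (309).

D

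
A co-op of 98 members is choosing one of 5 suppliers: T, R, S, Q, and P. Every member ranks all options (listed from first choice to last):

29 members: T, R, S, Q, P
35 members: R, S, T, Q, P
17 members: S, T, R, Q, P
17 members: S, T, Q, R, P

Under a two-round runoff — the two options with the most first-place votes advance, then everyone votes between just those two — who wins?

R

Round 1 first-place votes: T 29, R 35, S 34, Q 0, P 0.
R and S advance.
Runoff: R is preferred to S by 64 voters; S by 34.
R wins the runoff.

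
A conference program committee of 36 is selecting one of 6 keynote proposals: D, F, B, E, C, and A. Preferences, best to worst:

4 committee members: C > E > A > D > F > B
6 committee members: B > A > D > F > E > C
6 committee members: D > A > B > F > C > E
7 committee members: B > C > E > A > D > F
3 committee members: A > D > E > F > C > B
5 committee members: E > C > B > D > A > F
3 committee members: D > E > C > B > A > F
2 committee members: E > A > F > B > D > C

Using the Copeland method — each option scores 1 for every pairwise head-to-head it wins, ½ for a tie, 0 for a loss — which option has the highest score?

B

D: beats F and C; ties E; loses to B and A → score 2.5.
F: loses to D, B, E, C, and A → score 0.
B: beats D, F, E, C, and A → score 5.
E: beats F, C, and A; ties D; loses to B → score 3.5.
C: beats F and A; loses to D, B, and E → score 2.
A: beats D and F; loses to B, E, and C → score 2.
B has the best pairwise record.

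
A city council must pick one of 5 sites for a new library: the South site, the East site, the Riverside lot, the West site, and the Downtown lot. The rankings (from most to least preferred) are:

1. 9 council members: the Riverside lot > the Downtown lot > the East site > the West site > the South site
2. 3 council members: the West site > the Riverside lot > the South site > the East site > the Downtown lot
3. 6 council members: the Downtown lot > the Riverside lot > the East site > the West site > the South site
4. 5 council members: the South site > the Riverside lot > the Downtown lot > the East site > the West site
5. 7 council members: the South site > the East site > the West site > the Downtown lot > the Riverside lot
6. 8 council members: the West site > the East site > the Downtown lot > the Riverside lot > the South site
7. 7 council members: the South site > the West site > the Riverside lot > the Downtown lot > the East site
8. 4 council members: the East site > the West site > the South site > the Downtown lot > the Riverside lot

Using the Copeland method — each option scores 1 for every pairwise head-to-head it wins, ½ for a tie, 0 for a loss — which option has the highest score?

the South site: beats the Downtown lot; loses to the East site, the Riverside lot, and the West site → score 1.
the East site: beats the South site and the West site; loses to the Riverside lot and the Downtown lot → score 2.
the Riverside lot: beats the South site and the East site; loses to the West site and the Downtown lot → score 2.
the West site: beats the South site, the Riverside lot, and the Downtown lot; loses to the East site → score 3.
the Downtown lot: beats the East site and the Riverside lot; loses to the South site and the West site → score 2.
the West site has the best pairwise record.

the West site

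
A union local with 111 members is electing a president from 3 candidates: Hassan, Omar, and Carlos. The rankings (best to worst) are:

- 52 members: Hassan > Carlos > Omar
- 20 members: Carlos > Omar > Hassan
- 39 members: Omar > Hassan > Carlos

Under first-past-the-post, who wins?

First-place votes: Hassan 52, Omar 39, Carlos 20.
Hassan has the most first-place votes.

Hassan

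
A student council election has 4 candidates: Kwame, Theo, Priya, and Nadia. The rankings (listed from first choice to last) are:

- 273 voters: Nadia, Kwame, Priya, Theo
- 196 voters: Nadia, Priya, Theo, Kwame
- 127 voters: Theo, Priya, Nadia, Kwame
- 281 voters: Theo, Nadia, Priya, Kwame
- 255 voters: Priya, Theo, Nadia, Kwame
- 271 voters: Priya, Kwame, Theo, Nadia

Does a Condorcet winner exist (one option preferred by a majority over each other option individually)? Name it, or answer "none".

Checking pairwise contests:
Theo beats Kwame 859–544.
Priya beats Theo 995–408.
Nadia beats Priya 750–653.
Theo beats Nadia 934–469.
Every option loses at least one head-to-head, so there is no Condorcet winner.

none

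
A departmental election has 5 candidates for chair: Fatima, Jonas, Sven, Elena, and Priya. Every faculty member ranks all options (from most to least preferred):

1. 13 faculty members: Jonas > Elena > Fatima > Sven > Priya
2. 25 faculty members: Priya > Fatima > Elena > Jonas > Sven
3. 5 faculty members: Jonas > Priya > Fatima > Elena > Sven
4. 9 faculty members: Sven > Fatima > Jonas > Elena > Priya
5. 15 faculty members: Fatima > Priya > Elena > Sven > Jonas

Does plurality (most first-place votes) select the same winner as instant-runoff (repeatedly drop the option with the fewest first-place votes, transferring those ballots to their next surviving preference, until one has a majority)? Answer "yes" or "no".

no

Plurality — first-place votes: Fatima 15, Jonas 18, Sven 9, Elena 0, Priya 25. Winner: Priya.
Instant-runoff — R1 Fatima 15, Jonas 18, Sven 9, Elena 0, Priya 25 (Elena out); R2 Fatima 15, Jonas 18, Sven 9, Priya 25 (Sven out); R3 Fatima 24, Jonas 18, Priya 25 (Jonas out); R4 Fatima 37, Priya 30 (Fatima winner). Winner: Fatima.
The two methods disagree.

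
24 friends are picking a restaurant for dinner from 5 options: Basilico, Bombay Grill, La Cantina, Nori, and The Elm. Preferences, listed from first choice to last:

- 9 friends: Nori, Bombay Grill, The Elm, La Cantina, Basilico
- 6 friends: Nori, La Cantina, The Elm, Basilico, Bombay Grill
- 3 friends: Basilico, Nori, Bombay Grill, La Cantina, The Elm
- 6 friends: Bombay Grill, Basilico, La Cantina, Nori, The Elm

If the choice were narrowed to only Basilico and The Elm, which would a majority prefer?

Voters preferring Basilico to The Elm: 9; preferring The Elm to Basilico: 15.
The Elm wins the head-to-head.

The Elm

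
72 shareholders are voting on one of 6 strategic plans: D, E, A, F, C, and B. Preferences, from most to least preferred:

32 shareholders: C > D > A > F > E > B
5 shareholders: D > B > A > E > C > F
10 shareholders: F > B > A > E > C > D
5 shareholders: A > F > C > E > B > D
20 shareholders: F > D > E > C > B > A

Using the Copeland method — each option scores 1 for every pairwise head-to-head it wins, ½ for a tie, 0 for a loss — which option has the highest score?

C

D: beats E, A, F, and B; loses to C → score 4.
E: beats B; loses to D, A, F, and C → score 1.
A: beats E, F, and B; loses to D and C → score 3.
F: beats E and B; loses to D, A, and C → score 2.
C: beats D, E, A, F, and B → score 5.
B: loses to D, E, A, F, and C → score 0.
C has the best pairwise record.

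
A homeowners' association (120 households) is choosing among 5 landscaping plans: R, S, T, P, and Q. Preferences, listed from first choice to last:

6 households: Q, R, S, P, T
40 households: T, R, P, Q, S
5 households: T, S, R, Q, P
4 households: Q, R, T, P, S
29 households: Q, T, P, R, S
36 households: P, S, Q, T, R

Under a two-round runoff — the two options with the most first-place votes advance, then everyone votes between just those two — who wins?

Q

Round 1 first-place votes: R 0, S 0, T 45, P 36, Q 39.
T and Q advance.
Runoff: T is preferred to Q by 45 voters; Q by 75.
Q wins the runoff.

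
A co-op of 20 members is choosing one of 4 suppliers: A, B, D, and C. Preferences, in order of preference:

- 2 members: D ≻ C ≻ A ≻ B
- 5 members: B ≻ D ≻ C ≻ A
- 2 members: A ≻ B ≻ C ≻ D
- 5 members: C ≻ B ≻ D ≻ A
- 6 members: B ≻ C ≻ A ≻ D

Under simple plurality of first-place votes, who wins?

B

First-place votes: A 2, B 11, D 2, C 5.
B has the most first-place votes.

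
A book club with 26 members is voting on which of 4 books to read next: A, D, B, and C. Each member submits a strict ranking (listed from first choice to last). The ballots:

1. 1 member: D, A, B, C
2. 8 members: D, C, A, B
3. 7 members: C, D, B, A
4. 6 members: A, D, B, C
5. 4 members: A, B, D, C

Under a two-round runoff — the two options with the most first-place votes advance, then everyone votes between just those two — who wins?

Round 1 first-place votes: A 10, D 9, B 0, C 7.
A and D advance.
Runoff: A is preferred to D by 10 voters; D by 16.
D wins the runoff.

D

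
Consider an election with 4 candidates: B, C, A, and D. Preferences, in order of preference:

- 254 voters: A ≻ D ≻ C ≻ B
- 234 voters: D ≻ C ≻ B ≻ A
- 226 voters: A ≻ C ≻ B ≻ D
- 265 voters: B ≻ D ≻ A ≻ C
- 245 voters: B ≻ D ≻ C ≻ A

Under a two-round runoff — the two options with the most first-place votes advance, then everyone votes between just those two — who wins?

B

Round 1 first-place votes: B 510, C 0, A 480, D 234.
B and A advance.
Runoff: B is preferred to A by 744 voters; A by 480.
B wins the runoff.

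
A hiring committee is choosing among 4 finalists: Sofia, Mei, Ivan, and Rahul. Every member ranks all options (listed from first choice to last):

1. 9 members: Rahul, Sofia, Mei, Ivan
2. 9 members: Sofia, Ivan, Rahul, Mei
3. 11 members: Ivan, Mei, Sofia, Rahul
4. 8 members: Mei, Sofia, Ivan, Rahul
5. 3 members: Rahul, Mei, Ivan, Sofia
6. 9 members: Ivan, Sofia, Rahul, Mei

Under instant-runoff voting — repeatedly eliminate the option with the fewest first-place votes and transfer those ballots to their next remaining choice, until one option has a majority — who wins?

Round 1: Sofia 9, Mei 8, Ivan 20, Rahul 12. Eliminate Mei.
Round 2: Sofia 17, Ivan 20, Rahul 12. Eliminate Rahul.
Round 3: Sofia 26, Ivan 23. Sofia has a majority.

Sofia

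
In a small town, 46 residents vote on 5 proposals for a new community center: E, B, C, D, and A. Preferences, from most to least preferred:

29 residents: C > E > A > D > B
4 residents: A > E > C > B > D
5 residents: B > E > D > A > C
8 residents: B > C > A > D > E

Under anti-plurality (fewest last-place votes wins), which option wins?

A

Last-place votes: E 8, B 29, C 5, D 4, A 0.
A is ranked last by the fewest voters, so A wins.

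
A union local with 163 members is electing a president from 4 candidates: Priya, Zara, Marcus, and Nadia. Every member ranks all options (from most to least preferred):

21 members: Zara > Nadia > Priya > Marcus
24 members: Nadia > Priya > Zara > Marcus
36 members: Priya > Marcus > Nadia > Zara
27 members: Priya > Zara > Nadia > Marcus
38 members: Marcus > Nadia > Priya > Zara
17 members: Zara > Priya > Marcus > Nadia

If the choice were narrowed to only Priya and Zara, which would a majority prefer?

Voters preferring Priya to Zara: 125; preferring Zara to Priya: 38.
Priya wins the head-to-head.

Priya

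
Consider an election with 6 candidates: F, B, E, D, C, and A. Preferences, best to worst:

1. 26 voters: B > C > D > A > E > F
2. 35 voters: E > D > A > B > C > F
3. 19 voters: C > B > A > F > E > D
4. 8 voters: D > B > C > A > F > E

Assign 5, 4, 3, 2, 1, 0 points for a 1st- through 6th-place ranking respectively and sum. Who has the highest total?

F: 26·0 + 35·0 + 19·2 + 8·1 = 46
B: 26·5 + 35·2 + 19·4 + 8·4 = 308
E: 26·1 + 35·5 + 19·1 + 8·0 = 220
D: 26·3 + 35·4 + 19·0 + 8·5 = 258
C: 26·4 + 35·1 + 19·5 + 8·3 = 258
A: 26·2 + 35·3 + 19·3 + 8·2 = 230
B has the highest Borda score (308).

B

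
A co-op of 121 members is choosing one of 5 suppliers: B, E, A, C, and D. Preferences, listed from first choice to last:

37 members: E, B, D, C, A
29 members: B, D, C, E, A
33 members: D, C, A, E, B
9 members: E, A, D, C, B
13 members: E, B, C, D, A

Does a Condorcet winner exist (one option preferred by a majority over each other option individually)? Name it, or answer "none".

none

Checking pairwise contests:
E beats B 92–29.
C beats E 62–59.
B beats A 79–42.
B beats C 79–42.
B beats D 79–42.
Every option loses at least one head-to-head, so there is no Condorcet winner.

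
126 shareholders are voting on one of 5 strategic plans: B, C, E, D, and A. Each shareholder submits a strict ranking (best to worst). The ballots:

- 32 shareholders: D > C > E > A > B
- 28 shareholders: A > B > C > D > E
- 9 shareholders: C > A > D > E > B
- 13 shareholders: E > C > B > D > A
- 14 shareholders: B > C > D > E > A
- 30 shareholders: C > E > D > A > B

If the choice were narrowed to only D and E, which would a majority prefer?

D

Voters preferring D to E: 83; preferring E to D: 43.
D wins the head-to-head.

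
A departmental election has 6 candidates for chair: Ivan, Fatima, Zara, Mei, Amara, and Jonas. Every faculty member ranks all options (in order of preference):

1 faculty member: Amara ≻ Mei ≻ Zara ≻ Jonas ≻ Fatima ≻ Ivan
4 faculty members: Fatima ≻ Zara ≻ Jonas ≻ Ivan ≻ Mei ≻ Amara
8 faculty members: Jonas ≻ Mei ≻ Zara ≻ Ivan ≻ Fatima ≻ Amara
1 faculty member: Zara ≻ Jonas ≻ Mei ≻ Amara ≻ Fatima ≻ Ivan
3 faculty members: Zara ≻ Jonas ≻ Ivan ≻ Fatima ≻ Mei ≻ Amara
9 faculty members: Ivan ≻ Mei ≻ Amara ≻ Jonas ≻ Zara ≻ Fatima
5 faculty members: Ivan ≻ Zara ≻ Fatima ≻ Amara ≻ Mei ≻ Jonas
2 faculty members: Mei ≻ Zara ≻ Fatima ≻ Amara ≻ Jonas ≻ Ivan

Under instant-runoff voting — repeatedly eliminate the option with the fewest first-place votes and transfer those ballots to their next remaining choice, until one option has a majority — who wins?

Zara

Round 1: Ivan 14, Fatima 4, Zara 4, Mei 2, Amara 1, Jonas 8. Eliminate Amara.
Round 2: Ivan 14, Fatima 4, Zara 4, Mei 3, Jonas 8. Eliminate Mei.
Round 3: Ivan 14, Fatima 4, Zara 7, Jonas 8. Eliminate Fatima.
Round 4: Ivan 14, Zara 11, Jonas 8. Eliminate Jonas.
Round 5: Ivan 14, Zara 19. Zara has a majority.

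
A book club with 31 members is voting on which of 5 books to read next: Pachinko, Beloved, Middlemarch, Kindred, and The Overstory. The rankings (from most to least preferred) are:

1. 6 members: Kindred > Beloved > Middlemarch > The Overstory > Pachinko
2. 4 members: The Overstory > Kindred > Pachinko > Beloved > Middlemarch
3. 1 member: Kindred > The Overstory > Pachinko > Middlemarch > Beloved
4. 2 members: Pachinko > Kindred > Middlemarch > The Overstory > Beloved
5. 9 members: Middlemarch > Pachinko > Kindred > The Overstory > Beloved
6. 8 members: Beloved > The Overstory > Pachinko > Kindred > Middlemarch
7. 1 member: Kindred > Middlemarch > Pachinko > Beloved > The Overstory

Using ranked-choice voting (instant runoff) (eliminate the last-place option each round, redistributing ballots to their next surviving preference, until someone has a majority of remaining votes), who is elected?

Round 1: Pachinko 2, Beloved 8, Middlemarch 9, Kindred 8, The Overstory 4. Eliminate Pachinko.
Round 2: Beloved 8, Middlemarch 9, Kindred 10, The Overstory 4. Eliminate The Overstory.
Round 3: Beloved 8, Middlemarch 9, Kindred 14. Eliminate Beloved.
Round 4: Middlemarch 9, Kindred 22. Kindred has a majority.

Kindred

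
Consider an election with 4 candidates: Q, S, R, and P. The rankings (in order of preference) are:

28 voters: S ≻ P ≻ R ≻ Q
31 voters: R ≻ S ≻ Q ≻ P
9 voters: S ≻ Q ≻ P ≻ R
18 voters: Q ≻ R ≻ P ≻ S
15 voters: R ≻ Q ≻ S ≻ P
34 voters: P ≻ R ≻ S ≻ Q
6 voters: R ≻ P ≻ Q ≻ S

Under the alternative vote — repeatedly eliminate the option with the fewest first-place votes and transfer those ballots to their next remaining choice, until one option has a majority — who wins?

Round 1: Q 18, S 37, R 52, P 34. Eliminate Q.
Round 2: S 37, R 70, P 34. Eliminate P.
Round 3: S 37, R 104. R has a majority.

R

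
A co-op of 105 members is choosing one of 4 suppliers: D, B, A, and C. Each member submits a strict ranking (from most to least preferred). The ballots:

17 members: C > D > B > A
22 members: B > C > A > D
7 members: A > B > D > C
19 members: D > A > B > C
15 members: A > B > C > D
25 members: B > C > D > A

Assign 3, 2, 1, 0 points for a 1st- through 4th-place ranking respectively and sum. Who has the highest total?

D: 17·2 + 22·0 + 7·1 + 19·3 + 15·0 + 25·1 = 123
B: 17·1 + 22·3 + 7·2 + 19·1 + 15·2 + 25·3 = 221
A: 17·0 + 22·1 + 7·3 + 19·2 + 15·3 + 25·0 = 126
C: 17·3 + 22·2 + 7·0 + 19·0 + 15·1 + 25·2 = 160
B has the highest Borda score (221).

B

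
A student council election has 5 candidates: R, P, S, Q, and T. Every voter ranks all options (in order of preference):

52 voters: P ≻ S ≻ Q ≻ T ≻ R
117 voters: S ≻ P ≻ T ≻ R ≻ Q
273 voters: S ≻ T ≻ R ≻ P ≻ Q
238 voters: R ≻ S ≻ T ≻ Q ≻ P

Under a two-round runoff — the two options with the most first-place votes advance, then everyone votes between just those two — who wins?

S

Round 1 first-place votes: R 238, P 52, S 390, Q 0, T 0.
S and R advance.
Runoff: S is preferred to R by 442 voters; R by 238.
S wins the runoff.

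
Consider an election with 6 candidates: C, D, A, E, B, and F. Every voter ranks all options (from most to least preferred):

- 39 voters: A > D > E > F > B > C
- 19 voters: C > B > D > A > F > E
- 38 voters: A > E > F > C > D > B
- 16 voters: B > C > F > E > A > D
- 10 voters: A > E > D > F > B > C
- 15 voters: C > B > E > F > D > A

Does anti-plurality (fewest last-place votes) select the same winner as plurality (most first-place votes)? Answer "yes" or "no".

no

Anti-plurality — last-place votes: C 49, D 16, A 15, E 19, B 38, F 0. Winner: F.
Plurality — first-place votes: C 34, D 0, A 87, E 0, B 16, F 0. Winner: A.
The two methods disagree.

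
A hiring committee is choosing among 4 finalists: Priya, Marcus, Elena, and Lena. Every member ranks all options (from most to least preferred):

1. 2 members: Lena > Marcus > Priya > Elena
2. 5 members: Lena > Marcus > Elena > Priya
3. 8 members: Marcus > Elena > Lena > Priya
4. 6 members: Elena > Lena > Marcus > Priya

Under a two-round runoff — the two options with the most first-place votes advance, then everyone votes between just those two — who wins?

Round 1 first-place votes: Priya 0, Marcus 8, Elena 6, Lena 7.
Marcus and Lena advance.
Runoff: Marcus is preferred to Lena by 8 voters; Lena by 13.
Lena wins the runoff.

Lena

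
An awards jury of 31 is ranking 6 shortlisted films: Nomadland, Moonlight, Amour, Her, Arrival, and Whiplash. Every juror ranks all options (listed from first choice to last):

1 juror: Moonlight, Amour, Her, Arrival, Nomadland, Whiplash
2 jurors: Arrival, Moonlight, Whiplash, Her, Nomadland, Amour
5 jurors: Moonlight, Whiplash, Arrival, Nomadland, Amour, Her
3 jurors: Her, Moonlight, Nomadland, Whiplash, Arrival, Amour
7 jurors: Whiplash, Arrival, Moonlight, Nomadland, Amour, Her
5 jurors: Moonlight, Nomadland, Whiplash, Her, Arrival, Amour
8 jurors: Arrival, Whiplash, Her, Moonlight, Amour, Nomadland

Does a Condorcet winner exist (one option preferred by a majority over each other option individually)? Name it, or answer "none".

none

Checking pairwise contests:
Moonlight beats Nomadland 31–0.
Arrival beats Moonlight 17–14.
Nomadland beats Amour 22–9.
Nomadland beats Her 17–14.
Whiplash beats Arrival 20–11.
Moonlight beats Whiplash 16–15.
Every option loses at least one head-to-head, so there is no Condorcet winner.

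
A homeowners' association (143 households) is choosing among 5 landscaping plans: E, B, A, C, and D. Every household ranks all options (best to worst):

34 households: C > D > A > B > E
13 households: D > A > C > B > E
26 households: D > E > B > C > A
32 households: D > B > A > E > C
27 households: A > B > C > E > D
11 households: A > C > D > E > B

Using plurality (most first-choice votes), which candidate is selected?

First-place votes: E 0, B 0, A 38, C 34, D 71.
D has the most first-place votes.

D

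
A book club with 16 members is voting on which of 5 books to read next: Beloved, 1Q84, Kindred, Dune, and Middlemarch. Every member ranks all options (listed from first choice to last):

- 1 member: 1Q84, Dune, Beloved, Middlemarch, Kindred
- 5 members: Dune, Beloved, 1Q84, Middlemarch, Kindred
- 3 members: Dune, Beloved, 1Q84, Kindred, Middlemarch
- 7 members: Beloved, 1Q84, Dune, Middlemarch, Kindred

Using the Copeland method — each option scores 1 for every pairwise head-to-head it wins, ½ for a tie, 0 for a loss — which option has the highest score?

Beloved: beats 1Q84, Kindred, and Middlemarch; loses to Dune → score 3.
1Q84: beats Kindred and Middlemarch; ties Dune; loses to Beloved → score 2.5.
Kindred: loses to Beloved, 1Q84, Dune, and Middlemarch → score 0.
Dune: beats Beloved, Kindred, and Middlemarch; ties 1Q84 → score 3.5.
Middlemarch: beats Kindred; loses to Beloved, 1Q84, and Dune → score 1.
Dune has the best pairwise record.

Dune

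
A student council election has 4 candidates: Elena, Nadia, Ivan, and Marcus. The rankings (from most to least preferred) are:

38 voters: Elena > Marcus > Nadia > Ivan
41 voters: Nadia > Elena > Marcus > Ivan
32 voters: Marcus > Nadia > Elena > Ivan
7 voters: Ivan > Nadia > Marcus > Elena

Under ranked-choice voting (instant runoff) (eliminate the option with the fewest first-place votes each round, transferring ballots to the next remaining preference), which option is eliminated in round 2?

Marcus

Round 1: Elena 38, Nadia 41, Ivan 7, Marcus 32. Eliminate Ivan.
Round 2: Elena 38, Nadia 48, Marcus 32. Eliminate Marcus.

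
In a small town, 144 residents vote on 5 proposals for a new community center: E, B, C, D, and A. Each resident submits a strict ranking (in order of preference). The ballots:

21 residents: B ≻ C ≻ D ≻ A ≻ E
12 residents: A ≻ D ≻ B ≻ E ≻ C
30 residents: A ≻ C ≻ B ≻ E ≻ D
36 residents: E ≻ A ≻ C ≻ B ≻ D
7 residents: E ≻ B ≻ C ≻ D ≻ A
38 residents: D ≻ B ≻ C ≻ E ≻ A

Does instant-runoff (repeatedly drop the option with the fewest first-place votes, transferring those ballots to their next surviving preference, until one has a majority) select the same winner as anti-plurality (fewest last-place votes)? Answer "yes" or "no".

no

Instant-runoff — R1 E 43, B 21, C 0, D 38, A 42 (C out); R2 E 43, B 21, D 38, A 42 (B out); R3 E 43, D 59, A 42 (A out); R4 E 73, D 71 (E winner). Winner: E.
Anti-plurality — last-place votes: E 21, B 0, C 12, D 66, A 45. Winner: B.
The two methods disagree.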